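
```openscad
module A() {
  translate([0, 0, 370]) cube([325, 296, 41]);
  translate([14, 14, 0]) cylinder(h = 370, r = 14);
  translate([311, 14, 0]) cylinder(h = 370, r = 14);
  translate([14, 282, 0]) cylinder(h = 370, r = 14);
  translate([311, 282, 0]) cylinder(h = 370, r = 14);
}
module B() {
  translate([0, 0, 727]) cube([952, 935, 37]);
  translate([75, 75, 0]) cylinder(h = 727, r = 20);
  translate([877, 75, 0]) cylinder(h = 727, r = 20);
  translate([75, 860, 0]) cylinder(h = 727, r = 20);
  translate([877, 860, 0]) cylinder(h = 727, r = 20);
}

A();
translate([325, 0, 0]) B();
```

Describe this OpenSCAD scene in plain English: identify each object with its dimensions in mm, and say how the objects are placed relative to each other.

A is a four-legged stool. The seat is 325×296 mm, 41 mm thick, top at z = 411 mm. It stands on four round legs, each 28 mm in diameter, from z = 0 to the seat underside, each leg's axis is inset half a diameter from the nearest pair of seat edges (so the leg's bounding box is flush with the corner).

B is a table with a 952×935 mm rectangular top, 37 mm thick, top surface at z = 764 mm, supported by four round legs of 40 mm diameter, each leg's bounding box inset 55 mm from the nearest pair of top edges, running from the floor.

The table is against the stool's +x side, with their −y faces flush.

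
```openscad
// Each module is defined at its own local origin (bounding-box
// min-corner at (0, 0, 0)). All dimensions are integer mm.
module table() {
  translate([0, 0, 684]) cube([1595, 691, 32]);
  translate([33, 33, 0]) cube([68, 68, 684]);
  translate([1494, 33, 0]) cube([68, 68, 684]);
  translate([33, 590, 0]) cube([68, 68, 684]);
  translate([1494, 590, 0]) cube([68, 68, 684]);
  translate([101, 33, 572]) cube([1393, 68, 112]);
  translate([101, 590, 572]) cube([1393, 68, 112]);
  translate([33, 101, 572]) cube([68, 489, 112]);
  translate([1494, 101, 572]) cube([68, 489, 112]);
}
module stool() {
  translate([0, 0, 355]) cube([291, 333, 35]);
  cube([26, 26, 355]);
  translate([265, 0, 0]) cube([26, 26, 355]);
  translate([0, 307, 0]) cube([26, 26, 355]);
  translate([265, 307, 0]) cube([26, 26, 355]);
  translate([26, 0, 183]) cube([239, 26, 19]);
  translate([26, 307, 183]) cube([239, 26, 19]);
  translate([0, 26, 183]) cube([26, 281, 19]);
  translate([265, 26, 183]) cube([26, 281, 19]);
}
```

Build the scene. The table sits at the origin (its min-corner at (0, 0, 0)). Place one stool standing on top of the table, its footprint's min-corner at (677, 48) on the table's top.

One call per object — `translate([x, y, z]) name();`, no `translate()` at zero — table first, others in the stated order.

table();
translate([677, 48, 716]) stool();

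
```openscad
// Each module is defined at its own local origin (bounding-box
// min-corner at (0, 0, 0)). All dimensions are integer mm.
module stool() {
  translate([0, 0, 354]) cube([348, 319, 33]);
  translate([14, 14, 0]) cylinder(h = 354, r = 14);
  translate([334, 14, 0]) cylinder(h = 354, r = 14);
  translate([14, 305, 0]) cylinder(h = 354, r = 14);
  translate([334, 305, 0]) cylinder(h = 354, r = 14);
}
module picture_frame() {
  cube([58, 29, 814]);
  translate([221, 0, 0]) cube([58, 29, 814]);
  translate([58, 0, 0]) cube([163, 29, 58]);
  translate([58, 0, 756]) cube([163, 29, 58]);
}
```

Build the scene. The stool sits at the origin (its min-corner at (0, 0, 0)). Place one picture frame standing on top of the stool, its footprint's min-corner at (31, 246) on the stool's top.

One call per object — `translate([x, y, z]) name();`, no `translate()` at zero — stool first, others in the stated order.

stool();
translate([31, 246, 387]) picture_frame();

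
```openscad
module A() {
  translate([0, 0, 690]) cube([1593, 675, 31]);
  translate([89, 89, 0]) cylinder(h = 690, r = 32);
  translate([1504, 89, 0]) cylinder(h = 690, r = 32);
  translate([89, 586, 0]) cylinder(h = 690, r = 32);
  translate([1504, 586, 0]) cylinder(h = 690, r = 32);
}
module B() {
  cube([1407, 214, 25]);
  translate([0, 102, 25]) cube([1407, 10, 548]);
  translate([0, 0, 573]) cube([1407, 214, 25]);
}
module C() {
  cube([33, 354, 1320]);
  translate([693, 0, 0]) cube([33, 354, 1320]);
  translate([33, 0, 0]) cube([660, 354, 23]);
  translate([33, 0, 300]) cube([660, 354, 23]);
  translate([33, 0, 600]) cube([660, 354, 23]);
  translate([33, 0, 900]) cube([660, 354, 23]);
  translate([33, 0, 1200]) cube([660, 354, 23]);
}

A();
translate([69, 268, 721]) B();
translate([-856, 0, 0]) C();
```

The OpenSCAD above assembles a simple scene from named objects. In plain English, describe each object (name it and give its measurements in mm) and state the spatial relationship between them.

A is a table: top 1593 mm (x) × 675 mm (y), 31 mm thick, upper face at z = 721 mm, on four round legs of 64 mm diameter, each leg's bounding box inset 57 mm from the nearest pair of top edges, running from z = 0 to the bottom of the top.

B is an I-beam lying along x, 1407 mm long. Overall section height 598 mm. Two flanges 214 mm wide (y) and 25 mm thick, one on the floor and one at the top; a web 10 mm thick runs between them, centred on the flange width.

C is a bookshelf 726 mm wide overall, 354 mm deep and 1320 mm tall. The two sides are 33 mm thick vertical panels. 5 horizontal shelves of 23 mm thickness span between the inner faces of the sides; the lowest shelf sits on the floor and shelves are stacked with a clear vertical gap of 277 mm between each pair.

The I-beam is on top of the table. The bookshelf is on the floor beside the table on its −x side.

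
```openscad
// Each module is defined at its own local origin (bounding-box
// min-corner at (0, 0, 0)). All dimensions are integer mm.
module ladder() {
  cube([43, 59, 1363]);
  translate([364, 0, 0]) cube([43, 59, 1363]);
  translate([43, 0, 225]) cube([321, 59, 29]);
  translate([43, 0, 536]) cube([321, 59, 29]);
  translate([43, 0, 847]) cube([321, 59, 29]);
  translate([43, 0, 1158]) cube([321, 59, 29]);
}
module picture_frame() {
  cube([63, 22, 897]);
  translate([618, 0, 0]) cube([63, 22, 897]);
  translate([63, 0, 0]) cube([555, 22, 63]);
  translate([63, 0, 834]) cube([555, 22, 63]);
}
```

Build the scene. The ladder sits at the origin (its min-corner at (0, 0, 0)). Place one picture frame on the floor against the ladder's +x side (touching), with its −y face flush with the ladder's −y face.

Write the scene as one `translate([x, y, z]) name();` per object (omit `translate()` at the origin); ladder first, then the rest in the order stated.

ladder();
translate([407, 0, 0]) picture_frame();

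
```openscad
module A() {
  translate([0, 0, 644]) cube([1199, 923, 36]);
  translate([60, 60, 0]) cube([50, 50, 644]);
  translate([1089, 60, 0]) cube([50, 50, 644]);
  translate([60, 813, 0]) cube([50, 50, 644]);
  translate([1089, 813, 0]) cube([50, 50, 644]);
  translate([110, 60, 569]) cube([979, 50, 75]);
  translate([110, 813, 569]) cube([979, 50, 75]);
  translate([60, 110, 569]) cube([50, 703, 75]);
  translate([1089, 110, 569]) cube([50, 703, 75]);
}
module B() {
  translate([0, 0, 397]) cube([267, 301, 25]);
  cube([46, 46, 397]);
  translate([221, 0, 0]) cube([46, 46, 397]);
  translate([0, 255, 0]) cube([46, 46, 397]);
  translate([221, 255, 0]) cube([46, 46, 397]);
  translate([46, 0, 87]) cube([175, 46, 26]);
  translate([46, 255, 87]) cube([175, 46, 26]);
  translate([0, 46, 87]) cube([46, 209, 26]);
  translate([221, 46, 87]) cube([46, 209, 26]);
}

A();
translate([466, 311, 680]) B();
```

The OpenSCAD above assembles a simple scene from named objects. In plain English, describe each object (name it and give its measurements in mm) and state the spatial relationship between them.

A is a rectangular dining table. The top is 1199×923×36 mm with its upper surface at z = 680 mm. It stands on four 50×50 mm square legs, each inset 60 mm from the nearest pair of top edges, running from the floor to the underside of the top. Four apron rails, 50 mm thick and 75 mm tall, run between adjacent legs with their top edges flush with the underside of the top and their outer faces flush with the legs' outer faces.

B is a simple wooden stool: a rectangular seat 267 mm (x) by 301 mm (y), 25 mm thick, top face at z = 422 mm, on four square legs, each 46×46 mm in cross-section. The legs rest on z = 0, each flush with a corner of the seat. Four stretchers, 46 mm wide and 26 mm tall, connect adjacent legs with their undersides at z = 87 mm, each running between the inner faces of the legs it joins and aligned with the legs' outer faces on the other axis.

The stool is on top of the table, centred.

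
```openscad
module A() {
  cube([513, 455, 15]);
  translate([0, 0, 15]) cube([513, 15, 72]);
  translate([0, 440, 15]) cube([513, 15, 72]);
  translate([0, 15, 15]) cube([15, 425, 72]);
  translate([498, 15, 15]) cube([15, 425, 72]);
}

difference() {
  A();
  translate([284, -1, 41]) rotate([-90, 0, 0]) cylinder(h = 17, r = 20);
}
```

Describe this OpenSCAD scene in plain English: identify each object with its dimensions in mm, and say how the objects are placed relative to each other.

A is an open-topped rectangular box: outside dimensions 513×455×87 mm, with a uniform wall and base thickness of 15 mm. The base is a full 513×455 slab on the floor; four walls sit on top of the base. The front and back walls (the −y and +y sides) span the full width; the two side walls fit between them.

The open box has a circular hole of radius 20 mm through its front wall, centred at (x = 284, z = 41).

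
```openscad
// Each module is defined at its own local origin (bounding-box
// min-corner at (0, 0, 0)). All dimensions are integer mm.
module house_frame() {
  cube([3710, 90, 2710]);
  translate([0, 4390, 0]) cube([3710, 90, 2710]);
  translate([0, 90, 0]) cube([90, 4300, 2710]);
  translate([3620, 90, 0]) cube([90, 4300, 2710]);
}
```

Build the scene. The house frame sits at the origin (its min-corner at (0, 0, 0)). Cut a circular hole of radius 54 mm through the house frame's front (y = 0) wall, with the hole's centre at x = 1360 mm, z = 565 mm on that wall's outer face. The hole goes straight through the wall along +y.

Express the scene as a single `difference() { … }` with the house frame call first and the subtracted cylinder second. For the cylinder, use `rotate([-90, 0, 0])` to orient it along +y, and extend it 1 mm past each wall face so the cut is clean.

difference() {
  house_frame();
  translate([1360, -1, 565]) rotate([-90, 0, 0]) cylinder(h = 92, r = 54);
}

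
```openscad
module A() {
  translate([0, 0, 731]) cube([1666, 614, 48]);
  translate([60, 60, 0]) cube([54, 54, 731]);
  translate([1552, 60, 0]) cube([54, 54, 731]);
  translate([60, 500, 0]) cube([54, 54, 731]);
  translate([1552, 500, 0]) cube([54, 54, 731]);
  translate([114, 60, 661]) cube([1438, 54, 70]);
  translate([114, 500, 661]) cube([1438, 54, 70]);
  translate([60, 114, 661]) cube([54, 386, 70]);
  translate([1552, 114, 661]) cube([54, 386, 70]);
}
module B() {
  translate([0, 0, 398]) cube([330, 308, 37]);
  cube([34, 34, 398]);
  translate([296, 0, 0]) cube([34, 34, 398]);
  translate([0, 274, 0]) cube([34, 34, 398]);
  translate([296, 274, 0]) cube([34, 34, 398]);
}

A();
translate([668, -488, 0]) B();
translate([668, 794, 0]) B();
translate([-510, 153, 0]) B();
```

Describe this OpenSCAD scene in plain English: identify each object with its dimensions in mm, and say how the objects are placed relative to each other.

A is a table with a 1666×614 mm rectangular top, 48 mm thick, top surface at z = 779 mm, supported by four 54×54 mm square legs, each inset 60 mm from the nearest pair of top edges, running from the floor. Four apron rails, 54 mm thick and 70 mm tall, run between adjacent legs with their top edges flush with the underside of the top and their outer faces flush with the legs' outer faces.

B is a four-legged stool. The seat is 330×308 mm, 37 mm thick, top at z = 435 mm. It stands on four square legs, each 34×34 mm in cross-section, from z = 0 to the seat underside, each flush with a corner of the seat.

Three stools sit around the table at the −y, +y, −x sides.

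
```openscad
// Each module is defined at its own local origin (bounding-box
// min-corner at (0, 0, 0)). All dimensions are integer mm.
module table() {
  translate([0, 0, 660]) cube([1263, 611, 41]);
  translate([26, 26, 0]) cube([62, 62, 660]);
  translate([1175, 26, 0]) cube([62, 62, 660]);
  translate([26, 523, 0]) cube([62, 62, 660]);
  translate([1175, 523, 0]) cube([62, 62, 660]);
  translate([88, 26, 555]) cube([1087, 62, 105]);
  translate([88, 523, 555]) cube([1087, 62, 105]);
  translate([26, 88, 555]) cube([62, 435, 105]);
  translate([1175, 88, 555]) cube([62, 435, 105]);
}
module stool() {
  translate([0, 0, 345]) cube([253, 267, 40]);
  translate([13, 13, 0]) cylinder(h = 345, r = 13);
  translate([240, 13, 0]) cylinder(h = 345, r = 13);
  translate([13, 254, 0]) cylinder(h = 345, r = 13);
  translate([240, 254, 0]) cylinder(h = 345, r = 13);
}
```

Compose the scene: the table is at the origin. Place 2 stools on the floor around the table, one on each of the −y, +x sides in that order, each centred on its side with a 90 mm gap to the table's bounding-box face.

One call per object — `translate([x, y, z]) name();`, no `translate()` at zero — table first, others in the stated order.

table();
translate([505, -357, 0]) stool();
translate([1353, 172, 0]) stool();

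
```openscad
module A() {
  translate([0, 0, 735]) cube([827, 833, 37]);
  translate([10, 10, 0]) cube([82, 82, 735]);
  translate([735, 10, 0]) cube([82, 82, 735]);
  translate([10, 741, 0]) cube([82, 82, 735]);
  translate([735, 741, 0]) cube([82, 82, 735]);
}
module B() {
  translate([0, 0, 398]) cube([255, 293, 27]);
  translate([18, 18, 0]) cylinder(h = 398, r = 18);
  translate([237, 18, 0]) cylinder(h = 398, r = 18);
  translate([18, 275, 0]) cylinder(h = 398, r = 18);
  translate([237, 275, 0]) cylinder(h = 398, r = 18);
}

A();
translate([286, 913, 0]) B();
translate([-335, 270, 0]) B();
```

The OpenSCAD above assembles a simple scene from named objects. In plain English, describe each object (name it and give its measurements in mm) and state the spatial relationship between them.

A is a table: top 827 mm (x) × 833 mm (y), 37 mm thick, upper face at z = 772 mm, on four 82×82 mm square legs, each inset 10 mm from the nearest pair of top edges, running from z = 0 to the bottom of the top.

B is a four-legged stool. The seat is a 255×293×27 mm slab whose top surface is at z = 425 mm; four round legs, each 36 mm in diameter, run from the floor (z = 0) to the underside of the seat, each leg's axis is inset half a diameter from the nearest pair of seat edges (so the leg's bounding box is flush with the corner).

Two stools sit around the table at the +y, −x sides.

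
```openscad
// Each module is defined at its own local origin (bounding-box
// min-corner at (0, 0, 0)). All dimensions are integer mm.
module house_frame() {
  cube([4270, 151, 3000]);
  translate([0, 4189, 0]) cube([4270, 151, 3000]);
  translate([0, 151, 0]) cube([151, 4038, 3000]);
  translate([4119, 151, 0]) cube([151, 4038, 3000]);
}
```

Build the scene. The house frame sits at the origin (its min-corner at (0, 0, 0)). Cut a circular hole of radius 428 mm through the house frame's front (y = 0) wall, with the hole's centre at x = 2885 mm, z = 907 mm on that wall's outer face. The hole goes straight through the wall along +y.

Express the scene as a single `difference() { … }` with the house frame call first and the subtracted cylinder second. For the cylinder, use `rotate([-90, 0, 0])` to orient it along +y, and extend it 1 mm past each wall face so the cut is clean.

difference() {
  house_frame();
  translate([2885, -1, 907]) rotate([-90, 0, 0]) cylinder(h = 153, r = 428);
}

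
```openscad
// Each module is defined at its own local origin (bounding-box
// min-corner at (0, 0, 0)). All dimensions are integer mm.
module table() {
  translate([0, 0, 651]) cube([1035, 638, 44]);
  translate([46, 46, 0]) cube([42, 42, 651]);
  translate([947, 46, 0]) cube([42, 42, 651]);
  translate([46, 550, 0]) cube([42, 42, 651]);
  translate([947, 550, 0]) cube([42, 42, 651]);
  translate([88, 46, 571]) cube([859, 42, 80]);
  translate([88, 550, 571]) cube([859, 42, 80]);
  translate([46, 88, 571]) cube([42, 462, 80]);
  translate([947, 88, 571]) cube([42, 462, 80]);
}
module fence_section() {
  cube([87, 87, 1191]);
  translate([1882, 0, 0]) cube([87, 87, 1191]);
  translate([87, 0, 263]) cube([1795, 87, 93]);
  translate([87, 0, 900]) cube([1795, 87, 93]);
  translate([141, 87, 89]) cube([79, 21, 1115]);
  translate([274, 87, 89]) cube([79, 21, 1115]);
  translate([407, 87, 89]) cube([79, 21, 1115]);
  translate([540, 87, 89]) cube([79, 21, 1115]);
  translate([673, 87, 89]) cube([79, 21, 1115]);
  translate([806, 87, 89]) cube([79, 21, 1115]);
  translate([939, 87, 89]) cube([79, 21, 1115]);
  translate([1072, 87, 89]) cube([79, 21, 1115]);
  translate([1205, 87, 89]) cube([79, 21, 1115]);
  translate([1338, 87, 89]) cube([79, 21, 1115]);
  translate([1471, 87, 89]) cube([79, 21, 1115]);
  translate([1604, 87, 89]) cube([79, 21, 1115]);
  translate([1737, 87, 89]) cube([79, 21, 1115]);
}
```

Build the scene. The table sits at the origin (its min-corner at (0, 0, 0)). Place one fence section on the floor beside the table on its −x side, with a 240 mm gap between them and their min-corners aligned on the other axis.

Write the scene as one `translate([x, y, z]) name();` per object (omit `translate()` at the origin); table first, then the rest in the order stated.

table();
translate([-2209, 0, 0]) fence_section();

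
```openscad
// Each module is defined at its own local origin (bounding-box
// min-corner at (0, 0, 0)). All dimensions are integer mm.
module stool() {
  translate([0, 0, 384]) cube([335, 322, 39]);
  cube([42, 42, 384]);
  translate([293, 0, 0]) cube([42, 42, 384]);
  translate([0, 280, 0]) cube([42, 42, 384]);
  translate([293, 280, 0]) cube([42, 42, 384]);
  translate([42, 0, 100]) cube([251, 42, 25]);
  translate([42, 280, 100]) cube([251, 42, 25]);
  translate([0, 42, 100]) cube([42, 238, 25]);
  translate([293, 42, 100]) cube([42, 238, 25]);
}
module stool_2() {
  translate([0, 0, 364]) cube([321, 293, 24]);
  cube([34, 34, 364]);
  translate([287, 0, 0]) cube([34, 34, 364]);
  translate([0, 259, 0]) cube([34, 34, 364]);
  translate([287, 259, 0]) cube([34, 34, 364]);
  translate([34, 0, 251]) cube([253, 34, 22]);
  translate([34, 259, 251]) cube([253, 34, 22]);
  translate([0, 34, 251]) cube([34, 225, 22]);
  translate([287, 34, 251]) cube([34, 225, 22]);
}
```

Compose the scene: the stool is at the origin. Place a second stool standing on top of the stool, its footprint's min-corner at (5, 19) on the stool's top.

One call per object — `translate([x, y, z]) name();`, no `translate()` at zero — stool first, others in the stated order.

stool();
translate([5, 19, 423]) stool_2();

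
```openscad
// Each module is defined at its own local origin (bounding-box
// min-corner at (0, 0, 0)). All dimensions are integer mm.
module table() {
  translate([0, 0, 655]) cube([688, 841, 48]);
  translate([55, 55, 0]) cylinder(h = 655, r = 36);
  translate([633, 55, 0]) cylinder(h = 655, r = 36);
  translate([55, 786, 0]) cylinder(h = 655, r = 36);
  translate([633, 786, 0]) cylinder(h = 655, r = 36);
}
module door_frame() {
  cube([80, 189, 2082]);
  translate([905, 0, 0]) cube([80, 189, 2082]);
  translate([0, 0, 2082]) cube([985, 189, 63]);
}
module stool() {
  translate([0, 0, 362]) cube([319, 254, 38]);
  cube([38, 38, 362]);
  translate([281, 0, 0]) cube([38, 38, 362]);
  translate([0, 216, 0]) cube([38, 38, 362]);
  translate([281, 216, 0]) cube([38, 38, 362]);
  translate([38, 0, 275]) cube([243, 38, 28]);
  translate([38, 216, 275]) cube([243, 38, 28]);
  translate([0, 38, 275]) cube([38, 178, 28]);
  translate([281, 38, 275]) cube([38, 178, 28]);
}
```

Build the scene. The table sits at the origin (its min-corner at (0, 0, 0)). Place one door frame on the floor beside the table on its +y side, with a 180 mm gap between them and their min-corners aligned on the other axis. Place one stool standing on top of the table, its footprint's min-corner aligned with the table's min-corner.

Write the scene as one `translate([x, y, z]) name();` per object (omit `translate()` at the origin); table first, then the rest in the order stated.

table();
translate([0, 1021, 0]) door_frame();
translate([0, 0, 703]) stool();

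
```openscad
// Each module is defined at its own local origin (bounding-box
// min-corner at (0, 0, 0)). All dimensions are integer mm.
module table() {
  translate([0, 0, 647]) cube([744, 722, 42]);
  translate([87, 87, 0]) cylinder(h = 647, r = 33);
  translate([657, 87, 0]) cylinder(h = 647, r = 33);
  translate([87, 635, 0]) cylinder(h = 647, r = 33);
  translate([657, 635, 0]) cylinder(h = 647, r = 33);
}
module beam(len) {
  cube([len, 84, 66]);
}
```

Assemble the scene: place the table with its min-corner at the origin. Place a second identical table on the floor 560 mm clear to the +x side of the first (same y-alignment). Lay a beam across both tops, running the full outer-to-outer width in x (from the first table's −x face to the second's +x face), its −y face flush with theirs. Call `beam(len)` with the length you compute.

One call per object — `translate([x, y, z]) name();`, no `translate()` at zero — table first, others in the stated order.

table();
translate([1304, 0, 0]) table();
translate([0, 0, 689]) beam(2048);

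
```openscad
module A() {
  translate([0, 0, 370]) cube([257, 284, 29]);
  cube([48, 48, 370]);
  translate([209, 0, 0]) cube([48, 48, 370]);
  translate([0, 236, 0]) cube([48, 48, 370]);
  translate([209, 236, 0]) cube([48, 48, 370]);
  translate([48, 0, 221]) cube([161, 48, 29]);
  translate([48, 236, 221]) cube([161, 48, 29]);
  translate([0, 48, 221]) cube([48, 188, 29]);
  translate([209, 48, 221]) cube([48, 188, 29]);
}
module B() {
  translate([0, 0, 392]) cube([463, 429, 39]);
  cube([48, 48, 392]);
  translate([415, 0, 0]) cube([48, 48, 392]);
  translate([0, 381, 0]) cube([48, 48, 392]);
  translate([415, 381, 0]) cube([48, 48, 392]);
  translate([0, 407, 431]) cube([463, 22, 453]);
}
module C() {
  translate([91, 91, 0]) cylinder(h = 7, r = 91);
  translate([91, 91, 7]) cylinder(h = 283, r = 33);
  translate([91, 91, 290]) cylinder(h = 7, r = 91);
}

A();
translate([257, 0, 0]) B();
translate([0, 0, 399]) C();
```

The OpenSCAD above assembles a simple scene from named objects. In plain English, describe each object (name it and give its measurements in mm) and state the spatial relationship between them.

A is a simple wooden stool: a rectangular seat 257 mm (x) by 284 mm (y), 29 mm thick, top face at z = 399 mm, on four square legs, each 48×48 mm in cross-section. The legs rest on z = 0, each flush with a corner of the seat. Four stretchers, 48 mm wide and 29 mm tall, connect adjacent legs with their undersides at z = 221 mm, each running between the inner faces of the legs it joins and aligned with the legs' outer faces on the other axis.

B is a chair: 463×429 mm seat, 39 mm thick, top at z = 431 mm, on four 48 mm square corner legs flush with the seat edges. A 22 mm thick backrest slab spans the full seat width, extending 453 mm above the seat top, its back face flush with the seat's +y edge.

C is a spool: two coaxial disc flanges of radius 91 mm and thickness 7 mm, joined by a core cylinder of radius 33 mm and height 283 mm. The lower flange rests on z = 0 and the three cylinders share a vertical axis.

The chair is against the stool's +x side, with their −y faces flush. The spool is on top of the stool.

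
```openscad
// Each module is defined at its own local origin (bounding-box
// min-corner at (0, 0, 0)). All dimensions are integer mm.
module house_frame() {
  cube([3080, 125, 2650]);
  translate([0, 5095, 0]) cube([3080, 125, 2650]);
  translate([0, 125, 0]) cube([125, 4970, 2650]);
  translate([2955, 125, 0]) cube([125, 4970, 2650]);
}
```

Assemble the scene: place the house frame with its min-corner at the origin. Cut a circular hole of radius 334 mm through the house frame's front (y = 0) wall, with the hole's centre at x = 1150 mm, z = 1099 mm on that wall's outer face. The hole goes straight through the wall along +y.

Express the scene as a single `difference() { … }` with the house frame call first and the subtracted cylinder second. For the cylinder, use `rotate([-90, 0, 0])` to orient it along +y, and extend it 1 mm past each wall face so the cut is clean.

difference() {
  house_frame();
  translate([1150, -1, 1099]) rotate([-90, 0, 0]) cylinder(h = 127, r = 334);
}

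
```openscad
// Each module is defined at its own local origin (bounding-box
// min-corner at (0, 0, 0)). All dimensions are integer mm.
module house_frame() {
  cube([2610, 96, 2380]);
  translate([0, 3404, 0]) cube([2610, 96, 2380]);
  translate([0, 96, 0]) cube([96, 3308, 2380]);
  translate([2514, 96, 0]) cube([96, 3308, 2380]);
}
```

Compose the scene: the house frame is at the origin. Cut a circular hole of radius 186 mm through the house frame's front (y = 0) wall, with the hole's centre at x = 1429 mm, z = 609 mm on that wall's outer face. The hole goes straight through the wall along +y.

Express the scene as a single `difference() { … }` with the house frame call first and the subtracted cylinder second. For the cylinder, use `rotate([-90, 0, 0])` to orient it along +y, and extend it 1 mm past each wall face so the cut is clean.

difference() {
  house_frame();
  translate([1429, -1, 609]) rotate([-90, 0, 0]) cylinder(h = 98, r = 186);
}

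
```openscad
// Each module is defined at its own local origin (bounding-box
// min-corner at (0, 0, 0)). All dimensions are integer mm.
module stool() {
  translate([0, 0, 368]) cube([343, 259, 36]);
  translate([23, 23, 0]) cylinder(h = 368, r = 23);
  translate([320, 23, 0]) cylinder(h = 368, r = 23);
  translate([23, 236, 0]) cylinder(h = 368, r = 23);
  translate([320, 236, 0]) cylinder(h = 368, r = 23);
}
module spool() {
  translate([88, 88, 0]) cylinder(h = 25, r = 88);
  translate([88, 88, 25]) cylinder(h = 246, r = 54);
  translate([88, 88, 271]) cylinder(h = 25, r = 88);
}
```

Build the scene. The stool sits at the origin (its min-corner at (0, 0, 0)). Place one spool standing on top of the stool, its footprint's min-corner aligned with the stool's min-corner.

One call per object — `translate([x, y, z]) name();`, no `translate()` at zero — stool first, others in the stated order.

stool();
translate([0, 0, 404]) spool();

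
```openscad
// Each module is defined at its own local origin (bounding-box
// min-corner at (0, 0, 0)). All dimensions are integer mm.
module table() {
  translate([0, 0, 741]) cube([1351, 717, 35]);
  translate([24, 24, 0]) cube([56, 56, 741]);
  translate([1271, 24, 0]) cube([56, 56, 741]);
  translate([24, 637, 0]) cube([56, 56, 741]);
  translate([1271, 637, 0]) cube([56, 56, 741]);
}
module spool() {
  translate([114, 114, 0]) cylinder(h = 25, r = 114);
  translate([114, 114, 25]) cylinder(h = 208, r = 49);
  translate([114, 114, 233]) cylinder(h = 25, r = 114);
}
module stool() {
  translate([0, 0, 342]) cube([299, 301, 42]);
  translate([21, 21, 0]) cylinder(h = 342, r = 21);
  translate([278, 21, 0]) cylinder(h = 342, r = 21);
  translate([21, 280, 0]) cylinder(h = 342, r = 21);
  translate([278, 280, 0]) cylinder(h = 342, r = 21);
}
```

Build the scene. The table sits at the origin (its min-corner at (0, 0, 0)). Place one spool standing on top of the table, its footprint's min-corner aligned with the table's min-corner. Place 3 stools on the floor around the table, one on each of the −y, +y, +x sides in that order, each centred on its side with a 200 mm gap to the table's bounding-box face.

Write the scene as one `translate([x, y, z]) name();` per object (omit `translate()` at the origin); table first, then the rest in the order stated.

table();
translate([0, 0, 776]) spool();
translate([526, -501, 0]) stool();
translate([526, 917, 0]) stool();
translate([1551, 208, 0]) stool();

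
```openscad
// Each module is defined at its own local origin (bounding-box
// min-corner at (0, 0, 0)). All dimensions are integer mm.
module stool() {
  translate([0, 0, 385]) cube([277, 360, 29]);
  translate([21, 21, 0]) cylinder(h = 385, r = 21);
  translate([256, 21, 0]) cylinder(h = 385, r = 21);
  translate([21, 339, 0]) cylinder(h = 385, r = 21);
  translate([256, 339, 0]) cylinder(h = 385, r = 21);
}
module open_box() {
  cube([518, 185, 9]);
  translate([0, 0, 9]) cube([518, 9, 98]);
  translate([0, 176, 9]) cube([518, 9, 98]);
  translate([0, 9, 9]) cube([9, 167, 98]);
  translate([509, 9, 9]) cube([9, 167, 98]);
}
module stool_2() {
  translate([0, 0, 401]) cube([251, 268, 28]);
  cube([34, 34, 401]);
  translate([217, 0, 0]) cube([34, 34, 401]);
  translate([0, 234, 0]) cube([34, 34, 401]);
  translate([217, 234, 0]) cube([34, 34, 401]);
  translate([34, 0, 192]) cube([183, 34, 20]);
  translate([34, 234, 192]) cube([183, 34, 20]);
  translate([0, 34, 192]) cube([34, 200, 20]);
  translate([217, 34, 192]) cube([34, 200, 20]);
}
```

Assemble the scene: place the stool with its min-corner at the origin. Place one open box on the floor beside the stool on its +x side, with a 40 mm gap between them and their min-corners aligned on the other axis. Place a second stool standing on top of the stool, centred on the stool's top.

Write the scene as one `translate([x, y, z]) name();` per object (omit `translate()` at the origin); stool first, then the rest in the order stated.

stool();
translate([317, 0, 0]) open_box();
translate([13, 46, 414]) stool_2();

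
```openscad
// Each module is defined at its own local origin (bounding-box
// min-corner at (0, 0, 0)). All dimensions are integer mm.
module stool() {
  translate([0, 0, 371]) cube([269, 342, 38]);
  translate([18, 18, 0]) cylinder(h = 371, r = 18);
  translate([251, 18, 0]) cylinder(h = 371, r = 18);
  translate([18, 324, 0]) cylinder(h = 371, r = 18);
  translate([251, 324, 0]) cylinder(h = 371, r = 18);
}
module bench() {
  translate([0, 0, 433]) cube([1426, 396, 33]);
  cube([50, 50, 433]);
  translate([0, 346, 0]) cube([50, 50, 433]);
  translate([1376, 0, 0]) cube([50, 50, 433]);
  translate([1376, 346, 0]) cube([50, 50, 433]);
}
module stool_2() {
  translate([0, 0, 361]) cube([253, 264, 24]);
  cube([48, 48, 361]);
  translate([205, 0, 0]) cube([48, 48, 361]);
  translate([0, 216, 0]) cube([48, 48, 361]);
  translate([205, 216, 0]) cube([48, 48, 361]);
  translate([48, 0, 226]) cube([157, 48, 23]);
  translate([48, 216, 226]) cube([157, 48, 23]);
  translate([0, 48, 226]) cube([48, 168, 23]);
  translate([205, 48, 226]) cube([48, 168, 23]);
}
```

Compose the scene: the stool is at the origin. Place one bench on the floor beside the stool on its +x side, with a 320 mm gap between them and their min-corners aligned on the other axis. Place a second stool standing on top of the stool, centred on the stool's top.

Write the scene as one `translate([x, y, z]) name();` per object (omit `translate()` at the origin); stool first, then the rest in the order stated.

stool();
translate([589, 0, 0]) bench();
translate([8, 39, 409]) stool_2();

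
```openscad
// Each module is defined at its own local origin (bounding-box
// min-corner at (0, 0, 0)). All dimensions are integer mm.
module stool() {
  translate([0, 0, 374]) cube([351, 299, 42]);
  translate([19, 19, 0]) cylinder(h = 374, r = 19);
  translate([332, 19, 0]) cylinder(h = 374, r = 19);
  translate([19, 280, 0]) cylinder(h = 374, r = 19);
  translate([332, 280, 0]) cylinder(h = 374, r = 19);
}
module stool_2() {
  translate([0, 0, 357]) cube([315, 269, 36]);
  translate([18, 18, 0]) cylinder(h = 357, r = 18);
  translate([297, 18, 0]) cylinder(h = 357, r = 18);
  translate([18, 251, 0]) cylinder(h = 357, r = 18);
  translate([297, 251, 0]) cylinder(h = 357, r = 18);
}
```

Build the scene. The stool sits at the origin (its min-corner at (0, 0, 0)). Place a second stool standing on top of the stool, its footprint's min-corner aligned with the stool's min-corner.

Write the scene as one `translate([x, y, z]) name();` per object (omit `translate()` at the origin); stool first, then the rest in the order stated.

stool();
translate([0, 0, 416]) stool_2();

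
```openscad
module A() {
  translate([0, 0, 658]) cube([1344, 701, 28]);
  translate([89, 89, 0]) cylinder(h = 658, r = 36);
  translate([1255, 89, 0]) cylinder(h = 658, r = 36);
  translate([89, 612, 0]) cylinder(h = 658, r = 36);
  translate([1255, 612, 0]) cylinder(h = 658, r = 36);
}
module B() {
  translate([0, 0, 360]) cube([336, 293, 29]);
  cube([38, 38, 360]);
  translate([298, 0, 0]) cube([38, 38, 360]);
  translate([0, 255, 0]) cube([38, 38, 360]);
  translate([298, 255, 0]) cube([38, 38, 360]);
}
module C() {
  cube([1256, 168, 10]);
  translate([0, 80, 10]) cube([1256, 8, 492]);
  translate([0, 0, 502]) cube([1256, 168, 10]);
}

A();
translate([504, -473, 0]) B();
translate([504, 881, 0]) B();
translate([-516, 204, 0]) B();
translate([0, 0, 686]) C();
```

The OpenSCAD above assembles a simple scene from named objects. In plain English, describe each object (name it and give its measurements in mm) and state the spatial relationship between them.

A is a table with a 1344×701 mm rectangular top, 28 mm thick, top surface at z = 686 mm, supported by four round legs of 72 mm diameter, each leg's bounding box inset 53 mm from the nearest pair of top edges, running from the floor.

B is a four-legged stool. The seat is 336×293 mm, 29 mm thick, top at z = 389 mm. It stands on four square legs, each 38×38 mm in cross-section, from z = 0 to the seat underside, each flush with a corner of the seat.

C is an I-beam lying along x, 1256 mm long. Overall section height 512 mm. Two flanges 168 mm wide (y) and 10 mm thick, one on the floor and one at the top; a web 8 mm thick runs between them, centred on the flange width.

Three stools sit around the table at the −y, +y, −x sides. The I-beam is on top of the table.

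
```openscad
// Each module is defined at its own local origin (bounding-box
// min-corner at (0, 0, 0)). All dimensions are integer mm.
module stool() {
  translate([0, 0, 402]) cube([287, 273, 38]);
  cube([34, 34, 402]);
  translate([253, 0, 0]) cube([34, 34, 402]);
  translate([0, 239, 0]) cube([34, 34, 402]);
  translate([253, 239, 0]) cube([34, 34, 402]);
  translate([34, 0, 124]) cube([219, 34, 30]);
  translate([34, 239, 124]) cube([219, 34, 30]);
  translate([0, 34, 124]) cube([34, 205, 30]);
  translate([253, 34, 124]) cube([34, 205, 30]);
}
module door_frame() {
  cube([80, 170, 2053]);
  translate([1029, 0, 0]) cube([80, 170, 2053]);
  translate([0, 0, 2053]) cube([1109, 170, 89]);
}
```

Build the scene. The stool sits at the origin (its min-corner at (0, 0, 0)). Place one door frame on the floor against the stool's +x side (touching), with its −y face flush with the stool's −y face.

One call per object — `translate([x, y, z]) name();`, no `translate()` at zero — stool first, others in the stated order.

stool();
translate([287, 0, 0]) door_frame();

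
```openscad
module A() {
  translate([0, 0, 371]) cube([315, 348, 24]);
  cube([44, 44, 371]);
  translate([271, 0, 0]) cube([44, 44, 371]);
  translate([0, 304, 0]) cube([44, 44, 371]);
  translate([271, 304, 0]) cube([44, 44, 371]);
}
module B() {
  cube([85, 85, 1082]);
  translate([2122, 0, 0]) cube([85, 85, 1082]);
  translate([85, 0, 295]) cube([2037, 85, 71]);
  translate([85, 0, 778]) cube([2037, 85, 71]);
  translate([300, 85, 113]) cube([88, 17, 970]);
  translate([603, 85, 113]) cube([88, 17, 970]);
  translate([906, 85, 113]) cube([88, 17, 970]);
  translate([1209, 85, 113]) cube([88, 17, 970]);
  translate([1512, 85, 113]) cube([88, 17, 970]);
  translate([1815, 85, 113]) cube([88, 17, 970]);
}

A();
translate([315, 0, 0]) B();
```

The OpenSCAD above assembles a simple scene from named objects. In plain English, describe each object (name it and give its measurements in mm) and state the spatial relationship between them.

A is a four-legged stool. The seat is 315×348 mm, 24 mm thick, top at z = 395 mm. It stands on four square legs, each 44×44 mm in cross-section, from z = 0 to the seat underside, each flush with a corner of the seat.

B is a fence section. Two 85×85 mm posts, 1082 mm tall, stand on the floor with a clear span of 2037 mm between their inner faces. Two horizontal rails of 85×71 mm section span the gap between the posts with their undersides at z = 295 mm and z = 778 mm, flush with the posts' −y face. 6 pickets, each 88 mm wide, 17 mm thick and 970 mm tall, are fixed to the +y face of the rails with their bottoms at z = 113 mm, evenly spaced across the span with equal gaps (rounded down to the nearest mm) at the −x end and between each pair — any rounding remainder accumulates at the +x end.

The fence section is against the stool's +x side, with their −y faces flush.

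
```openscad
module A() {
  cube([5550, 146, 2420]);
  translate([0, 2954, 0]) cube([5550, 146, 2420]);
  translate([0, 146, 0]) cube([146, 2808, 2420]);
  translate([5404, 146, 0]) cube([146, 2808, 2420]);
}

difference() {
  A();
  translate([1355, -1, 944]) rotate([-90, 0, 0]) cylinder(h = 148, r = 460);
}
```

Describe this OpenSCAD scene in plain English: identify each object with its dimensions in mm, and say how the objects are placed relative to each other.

A is a box-shaped house frame (walls only): outside footprint 5550×3100 mm, wall height 2420 mm, wall thickness 146 mm. The two y-facing walls run the full x-width; the two x-facing walls fit between the inner faces of the y-facing walls.

The house frame has a circular hole of radius 460 mm through its front wall, centred at (x = 1355, z = 944).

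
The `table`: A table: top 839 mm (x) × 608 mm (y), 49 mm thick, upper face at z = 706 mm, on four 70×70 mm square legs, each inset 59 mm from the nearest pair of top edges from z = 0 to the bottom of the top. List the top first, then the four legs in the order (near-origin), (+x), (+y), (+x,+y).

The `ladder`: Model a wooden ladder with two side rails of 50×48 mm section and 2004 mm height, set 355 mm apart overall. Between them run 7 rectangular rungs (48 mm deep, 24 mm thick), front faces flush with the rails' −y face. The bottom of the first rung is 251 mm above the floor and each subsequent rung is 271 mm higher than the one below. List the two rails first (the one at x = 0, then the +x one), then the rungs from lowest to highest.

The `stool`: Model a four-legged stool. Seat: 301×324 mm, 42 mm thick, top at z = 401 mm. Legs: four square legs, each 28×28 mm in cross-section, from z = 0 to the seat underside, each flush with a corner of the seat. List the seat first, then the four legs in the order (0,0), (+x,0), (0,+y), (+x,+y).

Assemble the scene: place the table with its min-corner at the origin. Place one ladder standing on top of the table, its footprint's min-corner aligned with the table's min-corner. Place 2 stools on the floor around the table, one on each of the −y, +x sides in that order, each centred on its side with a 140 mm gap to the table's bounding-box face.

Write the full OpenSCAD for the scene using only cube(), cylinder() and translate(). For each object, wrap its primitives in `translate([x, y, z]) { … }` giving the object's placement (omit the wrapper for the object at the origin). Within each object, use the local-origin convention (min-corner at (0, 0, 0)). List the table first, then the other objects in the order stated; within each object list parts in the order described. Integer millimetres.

translate([0, 0, 657]) cube([839, 608, 49]);
translate([59, 59, 0]) cube([70, 70, 657]);
translate([710, 59, 0]) cube([70, 70, 657]);
translate([59, 479, 0]) cube([70, 70, 657]);
translate([710, 479, 0]) cube([70, 70, 657]);
translate([0, 0, 706]) {
  cube([50, 48, 2004]);
  translate([305, 0, 0]) cube([50, 48, 2004]);
  translate([50, 0, 251]) cube([255, 48, 24]);
  translate([50, 0, 522]) cube([255, 48, 24]);
  translate([50, 0, 793]) cube([255, 48, 24]);
  translate([50, 0, 1064]) cube([255, 48, 24]);
  translate([50, 0, 1335]) cube([255, 48, 24]);
  translate([50, 0, 1606]) cube([255, 48, 24]);
  translate([50, 0, 1877]) cube([255, 48, 24]);
}
translate([269, -464, 0]) {
  translate([0, 0, 359]) cube([301, 324, 42]);
  cube([28, 28, 359]);
  translate([273, 0, 0]) cube([28, 28, 359]);
  translate([0, 296, 0]) cube([28, 28, 359]);
  translate([273, 296, 0]) cube([28, 28, 359]);
}
translate([979, 142, 0]) {
  translate([0, 0, 359]) cube([301, 324, 42]);
  cube([28, 28, 359]);
  translate([273, 0, 0]) cube([28, 28, 359]);
  translate([0, 296, 0]) cube([28, 28, 359]);
  translate([273, 296, 0]) cube([28, 28, 359]);
}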